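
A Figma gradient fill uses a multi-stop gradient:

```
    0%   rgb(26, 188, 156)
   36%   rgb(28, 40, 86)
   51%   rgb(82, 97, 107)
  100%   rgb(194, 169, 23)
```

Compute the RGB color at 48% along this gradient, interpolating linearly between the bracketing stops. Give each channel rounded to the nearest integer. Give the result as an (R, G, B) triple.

(71, 86, 103)

48% lies between the 36% and 51% stops, so the local fraction is t = (48 − 36)/(51 − 36) = 12/15 ≈ 0.8.
R = 28 + 0.8 × (82 − 28) = 71.2 → 71
G = 40 + 0.8 × (97 − 40) = 85.6 → 86
B = 86 + 0.8 × (107 − 86) = 102.8 → 103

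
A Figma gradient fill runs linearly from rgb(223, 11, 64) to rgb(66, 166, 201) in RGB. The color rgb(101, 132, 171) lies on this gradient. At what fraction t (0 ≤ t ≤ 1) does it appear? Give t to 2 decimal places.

0.78

Invert the lerp on the R channel (largest span, 157): t = (101 − 223) / (66 − 223) = -122/-157 = 0.77707.
Check on G: (132 − 11)/(166 − 11) = 0.7806 ✓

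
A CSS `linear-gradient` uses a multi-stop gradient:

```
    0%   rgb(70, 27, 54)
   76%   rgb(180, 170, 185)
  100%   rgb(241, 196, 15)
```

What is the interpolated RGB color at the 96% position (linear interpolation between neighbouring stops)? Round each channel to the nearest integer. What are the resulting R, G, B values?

96% lies between the 76% and 100% stops, so the local fraction is t = (96 − 76)/(100 − 76) = 20/24 ≈ 0.8333.
R = 180 + 0.8333 × (241 − 180) = 230.831 → 231
G = 170 + 0.8333 × (196 − 170) = 191.666 → 192
B = 185 + 0.8333 × (15 − 185) = 43.339 → 43

(231, 192, 43)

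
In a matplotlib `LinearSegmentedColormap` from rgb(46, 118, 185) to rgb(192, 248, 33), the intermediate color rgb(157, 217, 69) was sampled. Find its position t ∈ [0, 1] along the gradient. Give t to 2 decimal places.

Invert the lerp on the B channel (largest span, 152): t = (69 − 185) / (33 − 185) = -116/-152 = 0.76316.
Check on R: (157 − 46)/(192 − 46) = 0.7603 ✓

0.76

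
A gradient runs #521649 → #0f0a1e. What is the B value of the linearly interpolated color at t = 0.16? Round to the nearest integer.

66

B₁ = 73 (from #521649), B₂ = 30 (from #0f0a1e).
B = 73 + 0.16 × (30 − 73) = 66.12 → 66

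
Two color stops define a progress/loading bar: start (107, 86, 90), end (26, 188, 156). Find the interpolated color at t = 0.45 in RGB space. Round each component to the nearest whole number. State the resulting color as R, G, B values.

(71, 132, 120)

R = 107 + 0.45 × (26 − 107) = 107 + 0.45 × -81 = 70.55 → 71
G = 86 + 0.45 × (188 − 86) = 86 + 0.45 × 102 = 131.9 → 132
B = 90 + 0.45 × (156 − 90) = 90 + 0.45 × 66 = 119.7 → 120
So the blended color is (71, 132, 120), about #478478.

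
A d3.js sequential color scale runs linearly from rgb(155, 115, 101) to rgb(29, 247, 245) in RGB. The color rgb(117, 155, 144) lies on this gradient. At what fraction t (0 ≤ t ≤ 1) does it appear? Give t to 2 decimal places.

0.30

Invert the lerp on the B channel (largest span, 144): t = (144 − 101) / (245 − 101) = 43/144 = 0.29861.
Check on R: (117 − 155)/(29 − 155) = 0.3016 ✓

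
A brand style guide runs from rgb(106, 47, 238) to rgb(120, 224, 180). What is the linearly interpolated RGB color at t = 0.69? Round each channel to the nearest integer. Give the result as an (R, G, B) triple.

(116, 169, 198)

R = 106 + 0.69 × (120 − 106) = 106 + 0.69 × 14 = 115.66 → 116
G = 47 + 0.69 × (224 − 47) = 47 + 0.69 × 177 = 169.13 → 169
B = 238 + 0.69 × (180 − 238) = 238 + 0.69 × -58 = 197.98 → 198
So the blended color is (116, 169, 198), about #74a9c6.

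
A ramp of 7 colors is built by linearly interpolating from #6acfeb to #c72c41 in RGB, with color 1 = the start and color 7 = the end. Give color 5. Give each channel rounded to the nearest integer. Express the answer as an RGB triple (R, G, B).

(168, 98, 122)

With 7 swatches and endpoints inclusive, swatch 5 sits at t = (5 − 1)/(7 − 1) = 4/6 ≈ 0.6667.
#6acfeb → (106, 207, 235); #c72c41 → (199, 44, 65).
R = 106 + 0.6667 × (199 − 106) = 168.003 → 168
G = 207 + 0.6667 × (44 − 207) = 98.328 → 98
B = 235 + 0.6667 × (65 − 235) = 121.661 → 122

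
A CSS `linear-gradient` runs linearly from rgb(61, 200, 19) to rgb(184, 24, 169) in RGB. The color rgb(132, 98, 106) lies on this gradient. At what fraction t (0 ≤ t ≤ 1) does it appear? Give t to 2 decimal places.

Invert the lerp on the G channel (largest span, 176): t = (98 − 200) / (24 − 200) = -102/-176 = 0.57955.
Check on R: (132 − 61)/(184 − 61) = 0.5772 ✓

0.58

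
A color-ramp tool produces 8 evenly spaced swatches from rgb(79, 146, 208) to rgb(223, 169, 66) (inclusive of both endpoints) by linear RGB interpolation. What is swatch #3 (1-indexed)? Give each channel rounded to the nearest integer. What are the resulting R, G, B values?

With 8 swatches and endpoints inclusive, swatch 3 sits at t = (3 − 1)/(8 − 1) = 2/7 ≈ 0.2857.
R = 79 + 0.2857 × (223 − 79) = 120.141 → 120
G = 146 + 0.2857 × (169 − 146) = 152.571 → 153
B = 208 + 0.2857 × (66 − 208) = 167.431 → 167

(120, 153, 167)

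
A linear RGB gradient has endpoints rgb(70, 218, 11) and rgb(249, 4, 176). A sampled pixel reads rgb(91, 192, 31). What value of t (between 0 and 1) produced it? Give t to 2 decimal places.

Invert the lerp on the G channel (largest span, 214): t = (192 − 218) / (4 − 218) = -26/-214 = 0.1215.
Check on R: (91 − 70)/(249 − 70) = 0.1173 ✓

0.12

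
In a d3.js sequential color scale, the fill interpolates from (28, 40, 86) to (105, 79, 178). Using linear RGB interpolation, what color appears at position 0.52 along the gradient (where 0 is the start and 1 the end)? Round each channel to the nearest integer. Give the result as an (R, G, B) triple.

R = 28 + 0.52 × (105 − 28) = 28 + 0.52 × 77 = 68.04 → 68
G = 40 + 0.52 × (79 − 40) = 40 + 0.52 × 39 = 60.28 → 60
B = 86 + 0.52 × (178 − 86) = 86 + 0.52 × 92 = 133.84 → 134

(68, 60, 134)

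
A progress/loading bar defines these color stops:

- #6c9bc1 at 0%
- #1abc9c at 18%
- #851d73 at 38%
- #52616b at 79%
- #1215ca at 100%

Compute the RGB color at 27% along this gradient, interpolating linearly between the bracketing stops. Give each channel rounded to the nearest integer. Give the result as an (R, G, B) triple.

(74, 116, 138)

27% lies between the 18% and 38% stops, so the local fraction is t = (27 − 18)/(38 − 18) = 9/20 ≈ 0.45.
#1abc9c → (26, 188, 156); #851d73 → (133, 29, 115).
R = 26 + 0.45 × (133 − 26) = 74.15 → 74
G = 188 + 0.45 × (29 − 188) = 116.45 → 116
B = 156 + 0.45 × (115 − 156) = 137.55 → 138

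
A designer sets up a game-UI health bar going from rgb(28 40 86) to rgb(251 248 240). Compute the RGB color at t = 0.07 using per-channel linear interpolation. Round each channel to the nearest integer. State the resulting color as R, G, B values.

(44, 55, 97)

R = 28 + 0.07 × (251 − 28) = 28 + 0.07 × 223 = 43.61 → 44
G = 40 + 0.07 × (248 − 40) = 40 + 0.07 × 208 = 54.56 → 55
B = 86 + 0.07 × (240 − 86) = 86 + 0.07 × 154 = 96.78 → 97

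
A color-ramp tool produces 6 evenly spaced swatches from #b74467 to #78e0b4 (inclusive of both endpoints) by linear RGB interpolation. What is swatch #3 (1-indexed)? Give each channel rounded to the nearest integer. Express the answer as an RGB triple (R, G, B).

(158, 130, 134)

With 6 swatches and endpoints inclusive, swatch 3 sits at t = (3 − 1)/(6 − 1) = 2/5 ≈ 0.4.
#b74467 → (183, 68, 103); #78e0b4 → (120, 224, 180).
R = 183 + 0.4 × (120 − 183) = 157.8 → 158
G = 68 + 0.4 × (224 − 68) = 130.4 → 130
B = 103 + 0.4 × (180 − 103) = 133.8 → 134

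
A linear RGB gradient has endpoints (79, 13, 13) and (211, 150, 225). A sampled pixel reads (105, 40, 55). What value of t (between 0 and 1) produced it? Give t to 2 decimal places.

Invert the lerp on the B channel (largest span, 212): t = (55 − 13) / (225 − 13) = 42/212 = 0.19811.
Check on R: (105 − 79)/(211 − 79) = 0.197 ✓

0.20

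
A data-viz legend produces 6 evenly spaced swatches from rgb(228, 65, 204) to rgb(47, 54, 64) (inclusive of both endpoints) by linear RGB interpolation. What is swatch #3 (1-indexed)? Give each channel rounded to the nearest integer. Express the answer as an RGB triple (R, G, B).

With 6 swatches and endpoints inclusive, swatch 3 sits at t = (3 − 1)/(6 − 1) = 2/5 ≈ 0.4.
R = 228 + 0.4 × (47 − 228) = 155.6 → 156
G = 65 + 0.4 × (54 − 65) = 60.6 → 61
B = 204 + 0.4 × (64 − 204) = 148 → 148

(156, 61, 148)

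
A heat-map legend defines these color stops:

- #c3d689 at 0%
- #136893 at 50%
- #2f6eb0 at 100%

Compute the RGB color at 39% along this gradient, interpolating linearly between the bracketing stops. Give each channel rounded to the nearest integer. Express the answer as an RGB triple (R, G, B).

(58, 128, 145)

39% lies between the 0% and 50% stops, so the local fraction is t = (39 − 0)/(50 − 0) = 39/50 ≈ 0.78.
#c3d689 → (195, 214, 137); #136893 → (19, 104, 147).
R = 195 + 0.78 × (19 − 195) = 57.72 → 58
G = 214 + 0.78 × (104 − 214) = 128.2 → 128
B = 137 + 0.78 × (147 − 137) = 144.8 → 145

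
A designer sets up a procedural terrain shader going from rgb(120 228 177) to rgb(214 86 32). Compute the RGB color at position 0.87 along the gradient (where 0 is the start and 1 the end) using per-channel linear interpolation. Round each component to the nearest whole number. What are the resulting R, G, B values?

(202, 104, 51)

R = 120 + 0.87 × (214 − 120) = 120 + 0.87 × 94 = 201.78 → 202
G = 228 + 0.87 × (86 − 228) = 228 + 0.87 × -142 = 104.46 → 104
B = 177 + 0.87 × (32 − 177) = 177 + 0.87 × -145 = 50.85 → 51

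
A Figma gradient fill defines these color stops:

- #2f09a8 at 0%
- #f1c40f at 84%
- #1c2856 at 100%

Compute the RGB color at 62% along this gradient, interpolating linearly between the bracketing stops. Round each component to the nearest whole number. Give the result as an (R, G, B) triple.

62% lies between the 0% and 84% stops, so the local fraction is t = (62 − 0)/(84 − 0) = 62/84 ≈ 0.7381.
#2f09a8 → (47, 9, 168); #f1c40f → (241, 196, 15).
R = 47 + 0.7381 × (241 − 47) = 190.191 → 190
G = 9 + 0.7381 × (196 − 9) = 147.025 → 147
B = 168 + 0.7381 × (15 − 168) = 55.071 → 55

(190, 147, 55)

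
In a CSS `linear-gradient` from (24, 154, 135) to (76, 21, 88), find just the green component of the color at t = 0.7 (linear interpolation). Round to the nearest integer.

61

G = 154 + 0.7 × (21 − 154) = 60.9 → 61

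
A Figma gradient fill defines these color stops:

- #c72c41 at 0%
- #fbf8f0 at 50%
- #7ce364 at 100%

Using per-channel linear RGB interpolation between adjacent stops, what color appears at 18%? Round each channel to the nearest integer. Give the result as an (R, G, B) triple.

(218, 117, 128)

18% lies between the 0% and 50% stops, so the local fraction is t = (18 − 0)/(50 − 0) = 18/50 ≈ 0.36.
#c72c41 → (199, 44, 65); #fbf8f0 → (251, 248, 240).
R = 199 + 0.36 × (251 − 199) = 217.72 → 218
G = 44 + 0.36 × (248 − 44) = 117.44 → 117
B = 65 + 0.36 × (240 − 65) = 128 → 128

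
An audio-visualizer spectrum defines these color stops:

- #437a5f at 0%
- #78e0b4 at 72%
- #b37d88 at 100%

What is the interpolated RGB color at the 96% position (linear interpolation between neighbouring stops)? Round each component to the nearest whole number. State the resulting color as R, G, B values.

(171, 139, 142)

96% lies between the 72% and 100% stops, so the local fraction is t = (96 − 72)/(100 − 72) = 24/28 ≈ 0.8571.
#78e0b4 → (120, 224, 180); #b37d88 → (179, 125, 136).
R = 120 + 0.8571 × (179 − 120) = 170.569 → 171
G = 224 + 0.8571 × (125 − 224) = 139.147 → 139
B = 180 + 0.8571 × (136 − 180) = 142.288 → 142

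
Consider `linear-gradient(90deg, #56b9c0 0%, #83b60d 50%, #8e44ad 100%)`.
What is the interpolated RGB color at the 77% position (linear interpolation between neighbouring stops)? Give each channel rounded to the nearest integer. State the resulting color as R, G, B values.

77% lies between the 50% and 100% stops, so the local fraction is t = (77 − 50)/(100 − 50) = 27/50 ≈ 0.54.
#83b60d → (131, 182, 13); #8e44ad → (142, 68, 173).
R = 131 + 0.54 × (142 − 131) = 136.94 → 137
G = 182 + 0.54 × (68 − 182) = 120.44 → 120
B = 13 + 0.54 × (173 − 13) = 99.4 → 99

(137, 120, 99)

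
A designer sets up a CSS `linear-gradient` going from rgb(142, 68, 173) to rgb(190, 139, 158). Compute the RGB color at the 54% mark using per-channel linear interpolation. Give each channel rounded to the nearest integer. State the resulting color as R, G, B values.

(168, 106, 165)

54% corresponds to t = 0.54.
R = 142 + 0.54 × (190 − 142) = 142 + 0.54 × 48 = 167.92 → 168
G = 68 + 0.54 × (139 − 68) = 68 + 0.54 × 71 = 106.34 → 106
B = 173 + 0.54 × (158 − 173) = 173 + 0.54 × -15 = 164.9 → 165
So the blended color is (168, 106, 165), about #a86aa5.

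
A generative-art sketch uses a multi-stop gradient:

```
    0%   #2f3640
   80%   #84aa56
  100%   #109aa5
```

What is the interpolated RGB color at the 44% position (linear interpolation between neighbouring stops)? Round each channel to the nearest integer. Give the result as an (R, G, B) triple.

(94, 118, 76)

44% lies between the 0% and 80% stops, so the local fraction is t = (44 − 0)/(80 − 0) = 44/80 ≈ 0.55.
#2f3640 → (47, 54, 64); #84aa56 → (132, 170, 86).
R = 47 + 0.55 × (132 − 47) = 93.75 → 94
G = 54 + 0.55 × (170 − 54) = 117.8 → 118
B = 64 + 0.55 × (86 − 64) = 76.1 → 76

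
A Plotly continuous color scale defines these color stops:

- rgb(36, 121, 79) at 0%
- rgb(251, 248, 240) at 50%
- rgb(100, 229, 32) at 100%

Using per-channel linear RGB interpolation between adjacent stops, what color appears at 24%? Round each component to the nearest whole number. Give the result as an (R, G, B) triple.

(139, 182, 156)

24% lies between the 0% and 50% stops, so the local fraction is t = (24 − 0)/(50 − 0) = 24/50 ≈ 0.48.
R = 36 + 0.48 × (251 − 36) = 139.2 → 139
G = 121 + 0.48 × (248 − 121) = 181.96 → 182
B = 79 + 0.48 × (240 − 79) = 156.28 → 156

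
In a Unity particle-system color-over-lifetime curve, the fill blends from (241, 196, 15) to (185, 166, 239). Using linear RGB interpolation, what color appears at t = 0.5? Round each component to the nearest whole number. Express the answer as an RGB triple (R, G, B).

R = 241 + 0.5 × (185 − 241) = 241 + 0.5 × -56 = 213 → 213
G = 196 + 0.5 × (166 − 196) = 196 + 0.5 × -30 = 181 → 181
B = 15 + 0.5 × (239 − 15) = 15 + 0.5 × 224 = 127 → 127

(213, 181, 127)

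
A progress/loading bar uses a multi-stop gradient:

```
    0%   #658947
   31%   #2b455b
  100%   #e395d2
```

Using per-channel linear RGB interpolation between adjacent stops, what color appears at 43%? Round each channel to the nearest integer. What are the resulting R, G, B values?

43% lies between the 31% and 100% stops, so the local fraction is t = (43 − 31)/(100 − 31) = 12/69 ≈ 0.1739.
#2b455b → (43, 69, 91); #e395d2 → (227, 149, 210).
R = 43 + 0.1739 × (227 − 43) = 74.998 → 75
G = 69 + 0.1739 × (149 − 69) = 82.912 → 83
B = 91 + 0.1739 × (210 − 91) = 111.694 → 112

(75, 83, 112)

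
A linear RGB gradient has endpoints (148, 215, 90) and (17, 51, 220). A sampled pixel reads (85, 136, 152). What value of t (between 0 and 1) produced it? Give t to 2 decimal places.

Invert the lerp on the G channel (largest span, 164): t = (136 − 215) / (51 − 215) = -79/-164 = 0.48171.
Check on R: (85 − 148)/(17 − 148) = 0.4809 ✓

0.48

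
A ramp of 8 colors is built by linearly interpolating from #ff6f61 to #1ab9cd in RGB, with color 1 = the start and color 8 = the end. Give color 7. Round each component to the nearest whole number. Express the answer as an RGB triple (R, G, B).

With 8 swatches and endpoints inclusive, swatch 7 sits at t = (7 − 1)/(8 − 1) = 6/7 ≈ 0.8571.
#ff6f61 → (255, 111, 97); #1ab9cd → (26, 185, 205).
R = 255 + 0.8571 × (26 − 255) = 58.724 → 59
G = 111 + 0.8571 × (185 − 111) = 174.425 → 174
B = 97 + 0.8571 × (205 − 97) = 189.567 → 190

(59, 174, 190)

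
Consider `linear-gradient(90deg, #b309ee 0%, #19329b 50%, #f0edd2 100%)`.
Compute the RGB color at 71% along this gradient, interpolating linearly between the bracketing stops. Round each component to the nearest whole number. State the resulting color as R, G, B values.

(115, 129, 178)

71% lies between the 50% and 100% stops, so the local fraction is t = (71 − 50)/(100 − 50) = 21/50 ≈ 0.42.
#19329b → (25, 50, 155); #f0edd2 → (240, 237, 210).
R = 25 + 0.42 × (240 − 25) = 115.3 → 115
G = 50 + 0.42 × (237 − 50) = 128.54 → 129
B = 155 + 0.42 × (210 − 155) = 178.1 → 178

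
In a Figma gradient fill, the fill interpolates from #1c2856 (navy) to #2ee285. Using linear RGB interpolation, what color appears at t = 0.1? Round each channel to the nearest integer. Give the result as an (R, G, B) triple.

#1c2856 → (28, 40, 86); #2ee285 → (46, 226, 133).
R = 28 + 0.1 × (46 − 28) = 28 + 0.1 × 18 = 29.8 → 30
G = 40 + 0.1 × (226 − 40) = 40 + 0.1 × 186 = 58.6 → 59
B = 86 + 0.1 × (133 − 86) = 86 + 0.1 × 47 = 90.7 → 91
So the blended color is (30, 59, 91), about #1e3b5b.

(30, 59, 91)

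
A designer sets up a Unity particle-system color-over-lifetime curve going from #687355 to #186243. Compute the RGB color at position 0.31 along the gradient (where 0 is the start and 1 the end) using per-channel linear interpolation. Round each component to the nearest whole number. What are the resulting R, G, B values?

(79, 110, 79)

#687355 → (104, 115, 85); #186243 → (24, 98, 67).
R = 104 + 0.31 × (24 − 104) = 104 + 0.31 × -80 = 79.2 → 79
G = 115 + 0.31 × (98 − 115) = 115 + 0.31 × -17 = 109.73 → 110
B = 85 + 0.31 × (67 − 85) = 85 + 0.31 × -18 = 79.42 → 79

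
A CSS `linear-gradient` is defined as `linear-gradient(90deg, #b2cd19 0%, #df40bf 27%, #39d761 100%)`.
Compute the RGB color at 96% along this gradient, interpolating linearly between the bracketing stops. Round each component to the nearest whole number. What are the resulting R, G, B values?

96% lies between the 27% and 100% stops, so the local fraction is t = (96 − 27)/(100 − 27) = 69/73 ≈ 0.9452.
#df40bf → (223, 64, 191); #39d761 → (57, 215, 97).
R = 223 + 0.9452 × (57 − 223) = 66.097 → 66
G = 64 + 0.9452 × (215 − 64) = 206.725 → 207
B = 191 + 0.9452 × (97 − 191) = 102.151 → 102

(66, 207, 102)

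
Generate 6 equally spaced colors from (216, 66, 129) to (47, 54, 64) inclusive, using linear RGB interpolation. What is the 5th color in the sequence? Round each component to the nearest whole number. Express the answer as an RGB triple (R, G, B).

With 6 swatches and endpoints inclusive, swatch 5 sits at t = (5 − 1)/(6 − 1) = 4/5 ≈ 0.8.
R = 216 + 0.8 × (47 − 216) = 80.8 → 81
G = 66 + 0.8 × (54 − 66) = 56.4 → 56
B = 129 + 0.8 × (64 − 129) = 77 → 77

(81, 56, 77)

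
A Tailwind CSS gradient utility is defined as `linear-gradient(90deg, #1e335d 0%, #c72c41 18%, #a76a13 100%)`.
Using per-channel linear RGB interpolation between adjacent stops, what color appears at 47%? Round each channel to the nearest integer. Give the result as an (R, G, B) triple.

47% lies between the 18% and 100% stops, so the local fraction is t = (47 − 18)/(100 − 18) = 29/82 ≈ 0.3537.
#c72c41 → (199, 44, 65); #a76a13 → (167, 106, 19).
R = 199 + 0.3537 × (167 − 199) = 187.682 → 188
G = 44 + 0.3537 × (106 − 44) = 65.929 → 66
B = 65 + 0.3537 × (19 − 65) = 48.73 → 49

(188, 66, 49)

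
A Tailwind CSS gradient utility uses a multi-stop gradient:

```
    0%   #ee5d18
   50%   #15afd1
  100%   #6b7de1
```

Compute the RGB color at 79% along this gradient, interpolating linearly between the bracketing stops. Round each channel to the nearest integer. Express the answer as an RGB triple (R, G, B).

(71, 146, 218)

79% lies between the 50% and 100% stops, so the local fraction is t = (79 − 50)/(100 − 50) = 29/50 ≈ 0.58.
#15afd1 → (21, 175, 209); #6b7de1 → (107, 125, 225).
R = 21 + 0.58 × (107 − 21) = 70.88 → 71
G = 175 + 0.58 × (125 − 175) = 146 → 146
B = 209 + 0.58 × (225 − 209) = 218.28 → 218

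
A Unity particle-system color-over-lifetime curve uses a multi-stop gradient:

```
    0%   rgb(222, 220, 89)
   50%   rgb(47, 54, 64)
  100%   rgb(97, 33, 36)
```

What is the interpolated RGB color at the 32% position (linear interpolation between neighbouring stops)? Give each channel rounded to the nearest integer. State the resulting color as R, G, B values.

(110, 114, 73)

32% lies between the 0% and 50% stops, so the local fraction is t = (32 − 0)/(50 − 0) = 32/50 ≈ 0.64.
R = 222 + 0.64 × (47 − 222) = 110 → 110
G = 220 + 0.64 × (54 − 220) = 113.76 → 114
B = 89 + 0.64 × (64 − 89) = 73 → 73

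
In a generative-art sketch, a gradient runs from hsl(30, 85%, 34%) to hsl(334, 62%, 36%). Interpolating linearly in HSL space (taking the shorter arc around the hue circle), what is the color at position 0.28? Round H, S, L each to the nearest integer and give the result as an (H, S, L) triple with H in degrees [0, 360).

(14, 79, 35)

Hue: 334 − 30 = 304°, but |304| > 180 so the shorter arc goes the other way: Δh = 304 − 360 = -56°.
H = 30 + 0.28 × (-56) = 14.32 → 14°
S = 85 + 0.28 × (62 − 85) = 78.56 → 79%
L = 34 + 0.28 × (36 − 34) = 34.56 → 35%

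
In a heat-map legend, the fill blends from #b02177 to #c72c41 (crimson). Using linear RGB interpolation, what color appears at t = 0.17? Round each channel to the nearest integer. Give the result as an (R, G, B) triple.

#b02177 → (176, 33, 119); #c72c41 → (199, 44, 65).
R = 176 + 0.17 × (199 − 176) = 176 + 0.17 × 23 = 179.91 → 180
G = 33 + 0.17 × (44 − 33) = 33 + 0.17 × 11 = 34.87 → 35
B = 119 + 0.17 × (65 − 119) = 119 + 0.17 × -54 = 109.82 → 110

(180, 35, 110)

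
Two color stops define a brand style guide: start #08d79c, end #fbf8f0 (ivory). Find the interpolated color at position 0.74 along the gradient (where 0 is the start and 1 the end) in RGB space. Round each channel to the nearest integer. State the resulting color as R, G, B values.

(188, 239, 218)

#08d79c → (8, 215, 156); #fbf8f0 → (251, 248, 240).
R = 8 + 0.74 × (251 − 8) = 8 + 0.74 × 243 = 187.82 → 188
G = 215 + 0.74 × (248 − 215) = 215 + 0.74 × 33 = 239.42 → 239
B = 156 + 0.74 × (240 − 156) = 156 + 0.74 × 84 = 218.16 → 218
So the blended color is (188, 239, 218), about #bcefda.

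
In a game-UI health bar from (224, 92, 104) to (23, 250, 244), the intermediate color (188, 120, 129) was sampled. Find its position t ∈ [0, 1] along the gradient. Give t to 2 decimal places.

Invert the lerp on the R channel (largest span, 201): t = (188 − 224) / (23 − 224) = -36/-201 = 0.1791.
Check on G: (120 − 92)/(250 − 92) = 0.1772 ✓

0.18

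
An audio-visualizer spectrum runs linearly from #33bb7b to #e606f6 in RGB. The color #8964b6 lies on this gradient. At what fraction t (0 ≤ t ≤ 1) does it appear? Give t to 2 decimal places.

0.48

Invert the lerp on the G channel (largest span, 181): t = (100 − 187) / (6 − 187) = -87/-181 = 0.48066.
Check on R: (137 − 51)/(230 − 51) = 0.4804 ✓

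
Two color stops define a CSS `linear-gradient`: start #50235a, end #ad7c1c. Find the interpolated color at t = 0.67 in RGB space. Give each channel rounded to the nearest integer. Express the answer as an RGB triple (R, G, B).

#50235a → (80, 35, 90); #ad7c1c → (173, 124, 28).
R = 80 + 0.67 × (173 − 80) = 80 + 0.67 × 93 = 142.31 → 142
G = 35 + 0.67 × (124 − 35) = 35 + 0.67 × 89 = 94.63 → 95
B = 90 + 0.67 × (28 − 90) = 90 + 0.67 × -62 = 48.46 → 48

(142, 95, 48)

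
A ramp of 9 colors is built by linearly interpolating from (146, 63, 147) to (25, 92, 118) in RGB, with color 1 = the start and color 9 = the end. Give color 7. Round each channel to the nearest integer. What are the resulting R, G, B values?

(55, 85, 125)

With 9 swatches and endpoints inclusive, swatch 7 sits at t = (7 − 1)/(9 − 1) = 6/8 ≈ 0.75.
R = 146 + 0.75 × (25 − 146) = 55.25 → 55
G = 63 + 0.75 × (92 − 63) = 84.75 → 85
B = 147 + 0.75 × (118 − 147) = 125.25 → 125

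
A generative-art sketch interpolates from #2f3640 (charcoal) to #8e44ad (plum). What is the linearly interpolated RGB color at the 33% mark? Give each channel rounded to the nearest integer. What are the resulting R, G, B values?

(78, 59, 100)

#2f3640 → (47, 54, 64); #8e44ad → (142, 68, 173).
33% corresponds to t = 0.33.
R = 47 + 0.33 × (142 − 47) = 47 + 0.33 × 95 = 78.35 → 78
G = 54 + 0.33 × (68 − 54) = 54 + 0.33 × 14 = 58.62 → 59
B = 64 + 0.33 × (173 − 64) = 64 + 0.33 × 109 = 99.97 → 100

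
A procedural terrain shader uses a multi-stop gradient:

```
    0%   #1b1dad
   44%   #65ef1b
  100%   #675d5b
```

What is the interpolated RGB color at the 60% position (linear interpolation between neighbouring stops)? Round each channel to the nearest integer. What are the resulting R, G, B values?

60% lies between the 44% and 100% stops, so the local fraction is t = (60 − 44)/(100 − 44) = 16/56 ≈ 0.2857.
#65ef1b → (101, 239, 27); #675d5b → (103, 93, 91).
R = 101 + 0.2857 × (103 − 101) = 101.571 → 102
G = 239 + 0.2857 × (93 − 239) = 197.288 → 197
B = 27 + 0.2857 × (91 − 27) = 45.285 → 45

(102, 197, 45)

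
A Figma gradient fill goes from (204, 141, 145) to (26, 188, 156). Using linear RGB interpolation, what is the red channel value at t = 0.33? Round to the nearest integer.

145

R = 204 + 0.33 × (26 − 204) = 145.26 → 145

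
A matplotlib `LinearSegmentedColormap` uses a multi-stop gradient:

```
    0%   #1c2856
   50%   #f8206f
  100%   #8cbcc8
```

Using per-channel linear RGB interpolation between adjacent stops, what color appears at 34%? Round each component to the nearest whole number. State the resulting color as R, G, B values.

(178, 35, 103)

34% lies between the 0% and 50% stops, so the local fraction is t = (34 − 0)/(50 − 0) = 34/50 ≈ 0.68.
#1c2856 → (28, 40, 86); #f8206f → (248, 32, 111).
R = 28 + 0.68 × (248 − 28) = 177.6 → 178
G = 40 + 0.68 × (32 − 40) = 34.56 → 35
B = 86 + 0.68 × (111 − 86) = 103 → 103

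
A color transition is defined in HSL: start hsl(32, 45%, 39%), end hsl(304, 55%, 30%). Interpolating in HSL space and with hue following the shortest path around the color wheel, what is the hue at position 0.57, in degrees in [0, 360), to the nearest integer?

Hue: 304 − 32 = 272°, but |272| > 180 so the shorter arc goes the other way: Δh = 272 − 360 = -88°.
H = 32 + 0.57 × (-88) = -18.16 → -18 → -18 mod 360 = 342°

342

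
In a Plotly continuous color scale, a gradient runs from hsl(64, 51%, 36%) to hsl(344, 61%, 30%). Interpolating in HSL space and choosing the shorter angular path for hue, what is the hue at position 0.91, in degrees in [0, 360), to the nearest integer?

Hue: 344 − 64 = 280°, but |280| > 180 so the shorter arc goes the other way: Δh = 280 − 360 = -80°.
H = 64 + 0.91 × (-80) = -8.8 → -9 → -9 mod 360 = 351°

351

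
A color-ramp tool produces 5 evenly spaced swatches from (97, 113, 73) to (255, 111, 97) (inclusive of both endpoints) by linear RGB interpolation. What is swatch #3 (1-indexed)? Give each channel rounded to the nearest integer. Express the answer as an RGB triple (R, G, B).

With 5 swatches and endpoints inclusive, swatch 3 sits at t = (3 − 1)/(5 − 1) = 2/4 ≈ 0.5.
R = 97 + 0.5 × (255 − 97) = 176 → 176
G = 113 + 0.5 × (111 − 113) = 112 → 112
B = 73 + 0.5 × (97 − 73) = 85 → 85

(176, 112, 85)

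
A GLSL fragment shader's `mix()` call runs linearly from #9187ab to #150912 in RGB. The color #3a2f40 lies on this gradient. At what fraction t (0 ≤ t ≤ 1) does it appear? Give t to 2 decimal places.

0.70

Invert the lerp on the B channel (largest span, 153): t = (64 − 171) / (18 − 171) = -107/-153 = 0.69935.
Check on R: (58 − 145)/(21 − 145) = 0.7016 ✓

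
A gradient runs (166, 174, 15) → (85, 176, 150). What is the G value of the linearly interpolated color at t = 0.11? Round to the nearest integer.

174

G = 174 + 0.11 × (176 − 174) = 174.22 → 174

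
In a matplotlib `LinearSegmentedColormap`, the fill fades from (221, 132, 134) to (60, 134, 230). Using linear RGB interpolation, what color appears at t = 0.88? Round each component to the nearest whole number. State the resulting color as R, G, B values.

R = 221 + 0.88 × (60 − 221) = 221 + 0.88 × -161 = 79.32 → 79
G = 132 + 0.88 × (134 − 132) = 132 + 0.88 × 2 = 133.76 → 134
B = 134 + 0.88 × (230 − 134) = 134 + 0.88 × 96 = 218.48 → 218

(79, 134, 218)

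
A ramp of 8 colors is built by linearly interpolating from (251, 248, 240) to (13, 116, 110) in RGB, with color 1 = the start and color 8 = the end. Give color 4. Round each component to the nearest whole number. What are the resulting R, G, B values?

(149, 191, 184)

With 8 swatches and endpoints inclusive, swatch 4 sits at t = (4 − 1)/(8 − 1) = 3/7 ≈ 0.4286.
R = 251 + 0.4286 × (13 − 251) = 148.993 → 149
G = 248 + 0.4286 × (116 − 248) = 191.425 → 191
B = 240 + 0.4286 × (110 − 240) = 184.282 → 184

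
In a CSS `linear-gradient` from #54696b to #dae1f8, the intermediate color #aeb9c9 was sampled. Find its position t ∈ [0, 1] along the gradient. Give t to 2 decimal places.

0.67

Invert the lerp on the B channel (largest span, 141): t = (201 − 107) / (248 − 107) = 94/141 = 0.66667.
Check on R: (174 − 84)/(218 − 84) = 0.6716 ✓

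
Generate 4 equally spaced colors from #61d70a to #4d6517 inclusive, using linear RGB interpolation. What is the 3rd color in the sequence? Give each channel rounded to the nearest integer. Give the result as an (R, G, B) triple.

With 4 swatches and endpoints inclusive, swatch 3 sits at t = (3 − 1)/(4 − 1) = 2/3 ≈ 0.6667.
#61d70a → (97, 215, 10); #4d6517 → (77, 101, 23).
R = 97 + 0.6667 × (77 − 97) = 83.666 → 84
G = 215 + 0.6667 × (101 − 215) = 138.996 → 139
B = 10 + 0.6667 × (23 − 10) = 18.667 → 19

(84, 139, 19)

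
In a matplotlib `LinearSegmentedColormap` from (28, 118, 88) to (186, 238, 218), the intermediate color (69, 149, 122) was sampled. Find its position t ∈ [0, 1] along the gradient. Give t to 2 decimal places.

0.26

Invert the lerp on the R channel (largest span, 158): t = (69 − 28) / (186 − 28) = 41/158 = 0.25949.
Check on G: (149 − 118)/(238 − 118) = 0.2583 ✓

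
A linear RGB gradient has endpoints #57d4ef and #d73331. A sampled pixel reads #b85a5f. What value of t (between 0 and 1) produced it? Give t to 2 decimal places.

Invert the lerp on the B channel (largest span, 190): t = (95 − 239) / (49 − 239) = -144/-190 = 0.75789.
Check on R: (184 − 87)/(215 − 87) = 0.7578 ✓

0.76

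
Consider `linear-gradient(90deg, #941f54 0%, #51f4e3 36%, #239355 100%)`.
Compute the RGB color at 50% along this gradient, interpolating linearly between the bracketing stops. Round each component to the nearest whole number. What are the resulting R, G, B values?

(71, 223, 196)

50% lies between the 36% and 100% stops, so the local fraction is t = (50 − 36)/(100 − 36) = 14/64 ≈ 0.2188.
#51f4e3 → (81, 244, 227); #239355 → (35, 147, 85).
R = 81 + 0.2188 × (35 − 81) = 70.935 → 71
G = 244 + 0.2188 × (147 − 244) = 222.776 → 223
B = 227 + 0.2188 × (85 − 227) = 195.93 → 196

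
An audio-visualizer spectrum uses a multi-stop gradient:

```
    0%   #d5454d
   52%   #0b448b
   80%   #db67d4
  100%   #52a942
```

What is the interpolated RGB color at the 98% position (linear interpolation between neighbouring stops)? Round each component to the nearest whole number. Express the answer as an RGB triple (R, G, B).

(96, 162, 81)

98% lies between the 80% and 100% stops, so the local fraction is t = (98 − 80)/(100 − 80) = 18/20 ≈ 0.9.
#db67d4 → (219, 103, 212); #52a942 → (82, 169, 66).
R = 219 + 0.9 × (82 − 219) = 95.7 → 96
G = 103 + 0.9 × (169 − 103) = 162.4 → 162
B = 212 + 0.9 × (66 − 212) = 80.6 → 81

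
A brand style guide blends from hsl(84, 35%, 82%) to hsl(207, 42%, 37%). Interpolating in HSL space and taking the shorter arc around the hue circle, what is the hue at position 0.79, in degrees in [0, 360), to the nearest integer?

Hue arc: Δh = 207 − 84 = 123° (|Δh| ≤ 180, already the shorter path).
H = 84 + 0.79 × (123) = 181.17 → 181°

181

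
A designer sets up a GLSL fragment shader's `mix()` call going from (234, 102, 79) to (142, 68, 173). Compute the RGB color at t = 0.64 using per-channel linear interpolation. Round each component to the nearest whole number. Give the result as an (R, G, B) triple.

R = 234 + 0.64 × (142 − 234) = 234 + 0.64 × -92 = 175.12 → 175
G = 102 + 0.64 × (68 − 102) = 102 + 0.64 × -34 = 80.24 → 80
B = 79 + 0.64 × (173 − 79) = 79 + 0.64 × 94 = 139.16 → 139

(175, 80, 139)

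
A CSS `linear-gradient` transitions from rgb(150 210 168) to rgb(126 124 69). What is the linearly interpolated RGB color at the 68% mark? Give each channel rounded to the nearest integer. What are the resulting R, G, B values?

68% corresponds to t = 0.68.
R = 150 + 0.68 × (126 − 150) = 150 + 0.68 × -24 = 133.68 → 134
G = 210 + 0.68 × (124 − 210) = 210 + 0.68 × -86 = 151.52 → 152
B = 168 + 0.68 × (69 − 168) = 168 + 0.68 × -99 = 100.68 → 101
So the blended color is (134, 152, 101), about #869865.

(134, 152, 101)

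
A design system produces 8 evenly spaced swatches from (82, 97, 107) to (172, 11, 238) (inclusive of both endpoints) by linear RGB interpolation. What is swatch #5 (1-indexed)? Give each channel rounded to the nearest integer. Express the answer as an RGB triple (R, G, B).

With 8 swatches and endpoints inclusive, swatch 5 sits at t = (5 − 1)/(8 − 1) = 4/7 ≈ 0.5714.
R = 82 + 0.5714 × (172 − 82) = 133.426 → 133
G = 97 + 0.5714 × (11 − 97) = 47.86 → 48
B = 107 + 0.5714 × (238 − 107) = 181.853 → 182

(133, 48, 182)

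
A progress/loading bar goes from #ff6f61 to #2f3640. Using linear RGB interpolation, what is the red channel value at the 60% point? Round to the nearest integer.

130

R₁ = 255 (from #ff6f61), R₂ = 47 (from #2f3640).
R = 255 + 0.6 × (47 − 255) = 130.2 → 130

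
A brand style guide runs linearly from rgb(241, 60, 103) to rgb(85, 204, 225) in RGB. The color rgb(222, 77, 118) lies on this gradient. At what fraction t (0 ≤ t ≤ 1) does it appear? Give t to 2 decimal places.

0.12

Invert the lerp on the R channel (largest span, 156): t = (222 − 241) / (85 − 241) = -19/-156 = 0.12179.
Check on G: (77 − 60)/(204 − 60) = 0.1181 ✓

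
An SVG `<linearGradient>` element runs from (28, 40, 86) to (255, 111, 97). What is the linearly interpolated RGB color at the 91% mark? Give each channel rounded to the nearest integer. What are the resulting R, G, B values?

91% corresponds to t = 0.91.
R = 28 + 0.91 × (255 − 28) = 28 + 0.91 × 227 = 234.57 → 235
G = 40 + 0.91 × (111 − 40) = 40 + 0.91 × 71 = 104.61 → 105
B = 86 + 0.91 × (97 − 86) = 86 + 0.91 × 11 = 96.01 → 96

(235, 105, 96)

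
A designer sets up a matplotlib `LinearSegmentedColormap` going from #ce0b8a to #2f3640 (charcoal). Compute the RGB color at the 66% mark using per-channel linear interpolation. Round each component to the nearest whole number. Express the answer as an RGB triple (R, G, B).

#ce0b8a → (206, 11, 138); #2f3640 → (47, 54, 64).
66% corresponds to t = 0.66.
R = 206 + 0.66 × (47 − 206) = 206 + 0.66 × -159 = 101.06 → 101
G = 11 + 0.66 × (54 − 11) = 11 + 0.66 × 43 = 39.38 → 39
B = 138 + 0.66 × (64 − 138) = 138 + 0.66 × -74 = 89.16 → 89

(101, 39, 89)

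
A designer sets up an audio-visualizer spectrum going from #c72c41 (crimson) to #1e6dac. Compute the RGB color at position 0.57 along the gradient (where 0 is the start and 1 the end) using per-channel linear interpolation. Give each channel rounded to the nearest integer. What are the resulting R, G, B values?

(103, 81, 126)

#c72c41 → (199, 44, 65); #1e6dac → (30, 109, 172).
R = 199 + 0.57 × (30 − 199) = 199 + 0.57 × -169 = 102.67 → 103
G = 44 + 0.57 × (109 − 44) = 44 + 0.57 × 65 = 81.05 → 81
B = 65 + 0.57 × (172 − 65) = 65 + 0.57 × 107 = 125.99 → 126
So the blended color is (103, 81, 126), about #67517e.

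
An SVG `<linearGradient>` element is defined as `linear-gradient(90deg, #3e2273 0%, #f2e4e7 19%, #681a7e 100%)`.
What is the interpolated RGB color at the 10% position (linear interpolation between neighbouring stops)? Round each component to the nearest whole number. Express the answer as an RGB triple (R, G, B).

(157, 136, 176)

10% lies between the 0% and 19% stops, so the local fraction is t = (10 − 0)/(19 − 0) = 10/19 ≈ 0.5263.
#3e2273 → (62, 34, 115); #f2e4e7 → (242, 228, 231).
R = 62 + 0.5263 × (242 − 62) = 156.734 → 157
G = 34 + 0.5263 × (228 − 34) = 136.102 → 136
B = 115 + 0.5263 × (231 − 115) = 176.051 → 176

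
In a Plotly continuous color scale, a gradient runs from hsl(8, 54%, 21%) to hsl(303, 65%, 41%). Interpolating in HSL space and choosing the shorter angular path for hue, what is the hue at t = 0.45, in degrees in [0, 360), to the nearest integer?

Hue: 303 − 8 = 295°, but |295| > 180 so the shorter arc goes the other way: Δh = 295 − 360 = -65°.
H = 8 + 0.45 × (-65) = -21.25 → -21 → -21 mod 360 = 339°

339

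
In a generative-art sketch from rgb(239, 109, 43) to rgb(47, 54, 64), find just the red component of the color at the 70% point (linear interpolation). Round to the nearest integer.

R = 239 + 0.7 × (47 − 239) = 104.6 → 105

105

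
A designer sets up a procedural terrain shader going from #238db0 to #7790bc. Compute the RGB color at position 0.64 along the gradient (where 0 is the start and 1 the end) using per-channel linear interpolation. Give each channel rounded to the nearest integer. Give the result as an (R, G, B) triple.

#238db0 → (35, 141, 176); #7790bc → (119, 144, 188).
R = 35 + 0.64 × (119 − 35) = 35 + 0.64 × 84 = 88.76 → 89
G = 141 + 0.64 × (144 − 141) = 141 + 0.64 × 3 = 142.92 → 143
B = 176 + 0.64 × (188 − 176) = 176 + 0.64 × 12 = 183.68 → 184

(89, 143, 184)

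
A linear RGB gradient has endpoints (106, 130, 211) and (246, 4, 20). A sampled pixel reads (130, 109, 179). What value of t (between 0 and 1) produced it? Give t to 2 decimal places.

Invert the lerp on the B channel (largest span, 191): t = (179 − 211) / (20 − 211) = -32/-191 = 0.16754.
Check on R: (130 − 106)/(246 − 106) = 0.1714 ✓

0.17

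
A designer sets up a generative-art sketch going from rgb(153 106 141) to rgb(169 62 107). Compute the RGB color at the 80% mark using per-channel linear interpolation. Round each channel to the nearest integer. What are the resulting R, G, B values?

(166, 71, 114)

80% corresponds to t = 0.8.
R = 153 + 0.8 × (169 − 153) = 153 + 0.8 × 16 = 165.8 → 166
G = 106 + 0.8 × (62 − 106) = 106 + 0.8 × -44 = 70.8 → 71
B = 141 + 0.8 × (107 − 141) = 141 + 0.8 × -34 = 113.8 → 114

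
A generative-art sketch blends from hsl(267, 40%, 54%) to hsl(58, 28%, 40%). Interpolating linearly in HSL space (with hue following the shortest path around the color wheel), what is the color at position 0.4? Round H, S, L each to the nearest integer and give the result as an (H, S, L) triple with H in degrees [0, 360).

(327, 35, 48)

Hue: 58 − 267 = -209°, but |-209| > 180 so the shorter arc goes the other way: Δh = -209 + 360 = 151°.
H = 267 + 0.4 × (151) = 327.4 → 327°
S = 40 + 0.4 × (28 − 40) = 35.2 → 35%
L = 54 + 0.4 × (40 − 54) = 48.4 → 48%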